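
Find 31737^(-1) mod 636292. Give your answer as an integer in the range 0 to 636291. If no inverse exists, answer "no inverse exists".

gcd(636292, 31737) by repeated division:
636292 = 20*31737 + 1552
31737 = 20*1552 + 697
1552 = 2*697 + 158
697 = 4*158 + 65
158 = 2*65 + 28
65 = 2*28 + 9
28 = 3*9 + 1
9 = 9*1 + 0
gcd = 1, so the inverse exists. Back-substitute:
1 = 28 − 3·9
1 = −3·65 + 7·28
1 = 7·158 − 17·65
1 = −17·697 + 75·158
1 = 75·1552 − 167·697
1 = −167·31737 + 3415·1552
1 = 3415·636292 − 68467·31737
Hence 31737⁻¹ ≡ -68467 ≡ 567825 (mod 636292).

567825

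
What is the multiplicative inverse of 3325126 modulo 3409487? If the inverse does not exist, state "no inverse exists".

1892938

Apply the Euclidean algorithm to 3409487 and 3325126:
3409487 = 1·3325126 + 84361
3325126 = 39·84361 + 35047
84361 = 2·35047 + 14267
35047 = 2·14267 + 6513
14267 = 2·6513 + 1241
6513 = 5·1241 + 308
1241 = 4·308 + 9
308 = 34·9 + 2
9 = 4·2 + 1
2 = 2·1 + 0
Since gcd(3325126, 3409487) = 1, back-substitute to write 1 as a combination:
1 = 9 − 4·2
1 = −4·308 + 137·9
1 = 137·1241 − 552·308
1 = −552·6513 + 2897·1241
1 = 2897·14267 − 6346·6513
1 = −6346·35047 + 15589·14267
1 = 15589·84361 − 37524·35047
1 = −37524·3325126 + 1479025·84361
1 = 1479025·3409487 − 1516549·3325126
So 3325126·(-1516549) ≡ 1 (mod 3409487), and -1516549 ≡ 1892938 (mod 3409487).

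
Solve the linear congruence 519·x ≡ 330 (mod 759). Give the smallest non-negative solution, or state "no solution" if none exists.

First find gcd(519, 759):
759 = 1*519 + 240
519 = 2*240 + 39
240 = 6*39 + 6
39 = 6*6 + 3
6 = 2*3 + 0
gcd = 3 and 3 | 330, so solutions exist. Divide through by 3: 173x ≡ 110 (mod 253).
Now find 173⁻¹ mod 253:
253 = 1·173 + 80
173 = 2·80 + 13
80 = 6·13 + 2
13 = 6·2 + 1
2 = 2·1 + 0
Back-substitute:
1 = 13 − 6·2
1 = −6·80 + 37·13
1 = 37·173 − 80·80
1 = −80·253 + 117·173
So 173⁻¹ ≡ 117 (mod 253).
Then x ≡ 117·110 ≡ 220 (mod 253); the smallest non-negative solution is x = 220.

220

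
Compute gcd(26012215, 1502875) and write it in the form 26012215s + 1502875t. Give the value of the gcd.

5

Euclidean algorithm:
26012215 = 17·1502875 + 463340
1502875 = 3·463340 + 112855
463340 = 4·112855 + 11920
112855 = 9·11920 + 5575
11920 = 2·5575 + 770
5575 = 7·770 + 185
770 = 4·185 + 30
185 = 6·30 + 5
30 = 6·5 + 0
gcd(26012215, 1502875) = 5.
Working backward:
5 = 185 − 6·30
5 = −6·770 + 25·185
5 = 25·5575 − 181·770
5 = −181·11920 + 387·5575
5 = 387·112855 − 3664·11920
5 = −3664·463340 + 15043·112855
5 = 15043·1502875 − 48793·463340
5 = −48793·26012215 + 844524·1502875
So 5 = (-48793)·26012215 + (844524)·1502875.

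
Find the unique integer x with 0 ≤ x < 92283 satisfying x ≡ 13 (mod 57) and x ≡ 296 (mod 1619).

Write x = 13 + 57·k. Then 57·k ≡ 296 − 13 ≡ 283 (mod 1619).
Need 57⁻¹ mod 1619. Extended Euclid on (1619, 57):
1619 = 28×57 + 23
57 = 2×23 + 11
23 = 2×11 + 1
11 = 11×1 + 0
Back-substitute:
1 = 23 − 2·11
1 = −2·57 + 5·23
1 = 5·1619 − 142·57
57⁻¹ ≡ 1477 (mod 1619), so k ≡ 1477·283 ≡ 289 (mod 1619).
x = 13 + 57·289 = 16486.

16486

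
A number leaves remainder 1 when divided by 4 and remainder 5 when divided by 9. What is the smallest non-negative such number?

Write x = 1 + 4·k. Then 4·k ≡ 5 − 1 ≡ 4 (mod 9).
Need 4⁻¹ mod 9. Extended Euclid on (9, 4):
9 = 2·4 + 1
4 = 4·1 + 0
Back-substitute:
1 = 9 − 2·4
4⁻¹ ≡ 7 (mod 9), so k ≡ 7·4 ≡ 1 (mod 9).
x = 1 + 4·1 = 5.

5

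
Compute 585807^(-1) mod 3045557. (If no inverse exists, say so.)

2711184

Extended Euclidean algorithm:
3045557 = 5*585807 + 116522
585807 = 5*116522 + 3197
116522 = 36*3197 + 1430
3197 = 2*1430 + 337
1430 = 4*337 + 82
337 = 4*82 + 9
82 = 9*9 + 1
9 = 9*1 + 0
The gcd is 1. Working backward:
1 = 82 − 9·9
1 = −9·337 + 37·82
1 = 37·1430 − 157·337
1 = −157·3197 + 351·1430
1 = 351·116522 − 12793·3197
1 = −12793·585807 + 64316·116522
1 = 64316·3045557 − 334373·585807
So 585807·(-334373) ≡ 1 (mod 3045557), and -334373 ≡ 2711184 (mod 3045557).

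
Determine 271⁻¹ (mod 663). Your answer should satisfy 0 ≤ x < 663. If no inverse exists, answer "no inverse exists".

Apply the Euclidean algorithm to 663 and 271:
663 = 2·271 + 121
271 = 2·121 + 29
121 = 4·29 + 5
29 = 5·5 + 4
5 = 1·4 + 1
4 = 4·1 + 0
The gcd is 1. Working backward:
1 = 5 − 4
1 = −29 + 6·5
1 = 6·121 − 25·29
1 = −25·271 + 56·121
1 = 56·663 − 137·271
So 271·(-137) ≡ 1 (mod 663), and -137 ≡ 526 (mod 663).

526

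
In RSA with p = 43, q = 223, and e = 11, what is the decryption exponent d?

2543

φ(n) = (p−1)(q−1) = 42·222 = 9324.
Need d with 11·d ≡ 1 (mod 9324). Apply the extended Euclidean algorithm:
9324 = 847×11 + 7
11 = 1×7 + 4
7 = 1×4 + 3
4 = 1×3 + 1
3 = 3×1 + 0
Back-substitute:
1 = 4 − 3
1 = −7 + 2·4
1 = 2·11 − 3·7
1 = −3·9324 + 2543·11
So 11·2543 ≡ 1 (mod 9324), hence d = 2543.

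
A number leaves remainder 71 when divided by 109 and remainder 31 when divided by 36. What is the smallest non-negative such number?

3559

Write x = 71 + 109·k. Then 109·k ≡ 31 − 71 ≡ 32 (mod 36).
Need 109⁻¹ mod 36. Extended Euclid on (36, 1):
36 = 36×1 + 0
109⁻¹ ≡ 1 (mod 36), so k ≡ 1·32 ≡ 32 (mod 36).
x = 71 + 109·32 = 3559.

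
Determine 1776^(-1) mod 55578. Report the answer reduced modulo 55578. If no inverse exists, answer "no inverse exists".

no inverse exists

Euclidean algorithm on 55578, 1776:
55578 = 31·1776 + 522
1776 = 3·522 + 210
522 = 2·210 + 102
210 = 2·102 + 6
102 = 17·6 + 0
The gcd is 6, not 1, hence no inverse exists.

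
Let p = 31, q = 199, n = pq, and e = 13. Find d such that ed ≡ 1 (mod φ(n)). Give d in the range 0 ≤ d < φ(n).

φ(n) = (p−1)(q−1) = 30·198 = 5940.
Need d with 13·d ≡ 1 (mod 5940). Apply the extended Euclidean algorithm:
5940 = 456·13 + 12
13 = 1·12 + 1
12 = 12·1 + 0
Back-substitute:
1 = 13 − 12
1 = −5940 + 457·13
So 13·457 ≡ 1 (mod 5940), hence d = 457.

457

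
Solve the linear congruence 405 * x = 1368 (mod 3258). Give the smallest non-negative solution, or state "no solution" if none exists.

First find gcd(405, 3258):
3258 = 8·405 + 18
405 = 22·18 + 9
18 = 2·9 + 0
gcd = 9 and 9 | 1368, so solutions exist. Divide through by 9: 45x ≡ 152 (mod 362).
Now find 45⁻¹ mod 362:
362 = 8·45 + 2
45 = 22·2 + 1
2 = 2·1 + 0
Back-substitute:
1 = 45 − 22·2
1 = −22·362 + 177·45
So 45⁻¹ ≡ 177 (mod 362).
Then x ≡ 177·152 ≡ 116 (mod 362); the smallest non-negative solution is x = 116.

116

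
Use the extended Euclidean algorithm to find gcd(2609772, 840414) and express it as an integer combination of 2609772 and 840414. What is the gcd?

6

Repeated division:
2609772 = 3×840414 + 88530
840414 = 9×88530 + 43644
88530 = 2×43644 + 1242
43644 = 35×1242 + 174
1242 = 7×174 + 24
174 = 7×24 + 6
24 = 4×6 + 0
gcd(2609772, 840414) = 6.
Working backward:
6 = 174 − 7·24
6 = −7·1242 + 50·174
6 = 50·43644 − 1757·1242
6 = −1757·88530 + 3564·43644
6 = 3564·840414 − 33833·88530
6 = −33833·2609772 + 105063·840414
So 6 = (-33833)·2609772 + (105063)·840414.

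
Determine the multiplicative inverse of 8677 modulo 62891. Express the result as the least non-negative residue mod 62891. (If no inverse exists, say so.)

Extended Euclidean algorithm:
62891 = 7·8677 + 2152
8677 = 4·2152 + 69
2152 = 31·69 + 13
69 = 5·13 + 4
13 = 3·4 + 1
4 = 4·1 + 0
gcd = 1, so the inverse exists. Back-substitute:
1 = 13 − 3·4
1 = −3·69 + 16·13
1 = 16·2152 − 499·69
1 = −499·8677 + 2012·2152
1 = 2012·62891 − 14583·8677
So 8677·(-14583) ≡ 1 (mod 62891), and -14583 ≡ 48308 (mod 62891).

48308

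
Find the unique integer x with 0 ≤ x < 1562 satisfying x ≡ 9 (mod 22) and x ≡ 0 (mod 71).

1065

Write x = 9 + 22·k. Then 22·k ≡ 0 − 9 ≡ 62 (mod 71).
Need 22⁻¹ mod 71. Extended Euclid on (71, 22):
71 = 3*22 + 5
22 = 4*5 + 2
5 = 2*2 + 1
2 = 2*1 + 0
Back-substitute:
1 = 5 − 2·2
1 = −2·22 + 9·5
1 = 9·71 − 29·22
22⁻¹ ≡ 42 (mod 71), so k ≡ 42·62 ≡ 48 (mod 71).
x = 9 + 22·48 = 1065.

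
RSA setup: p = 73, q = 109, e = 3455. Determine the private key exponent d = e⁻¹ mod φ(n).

φ(n) = (p−1)(q−1) = 72·108 = 7776.
Need d with 3455·d ≡ 1 (mod 7776). Apply the extended Euclidean algorithm:
7776 = 2×3455 + 866
3455 = 3×866 + 857
866 = 1×857 + 9
857 = 95×9 + 2
9 = 4×2 + 1
2 = 2×1 + 0
Back-substitute:
1 = 9 − 4·2
1 = −4·857 + 381·9
1 = 381·866 − 385·857
1 = −385·3455 + 1536·866
1 = 1536·7776 − 3457·3455
So 3455·(-3457) ≡ 1 (mod 7776), hence d ≡ -3457 ≡ 4319 (mod 7776).

4319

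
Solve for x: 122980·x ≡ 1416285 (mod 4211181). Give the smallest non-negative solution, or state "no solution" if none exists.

First find gcd(122980, 4211181):
4211181 = 34·122980 + 29861
122980 = 4·29861 + 3536
29861 = 8·3536 + 1573
3536 = 2·1573 + 390
1573 = 4·390 + 13
390 = 30·13 + 0
gcd = 13 and 13 | 1416285, so solutions exist. Divide through by 13: 9460x ≡ 108945 (mod 323937).
Now find 9460⁻¹ mod 323937:
323937 = 34·9460 + 2297
9460 = 4·2297 + 272
2297 = 8·272 + 121
272 = 2·121 + 30
121 = 4·30 + 1
30 = 30·1 + 0
Back-substitute:
1 = 121 − 4·30
1 = −4·272 + 9·121
1 = 9·2297 − 76·272
1 = −76·9460 + 313·2297
1 = 313·323937 − 10718·9460
So 9460·(-10718) ≡ 1 (mod 323937), i.e. 9460⁻¹ ≡ 313219.
Then x ≡ 313219·108945 ≡ 120375 (mod 323937); the smallest non-negative solution is x = 120375.

120375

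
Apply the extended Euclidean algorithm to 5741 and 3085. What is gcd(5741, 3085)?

1

Apply Euclid's algorithm to 5741 and 3085:
5741 = 1*3085 + 2656
3085 = 1*2656 + 429
2656 = 6*429 + 82
429 = 5*82 + 19
82 = 4*19 + 6
19 = 3*6 + 1
6 = 6*1 + 0
gcd(5741, 3085) = 1.
Express as a combination:
1 = 19 − 3·6
1 = −3·82 + 13·19
1 = 13·429 − 68·82
1 = −68·2656 + 421·429
1 = 421·3085 − 489·2656
1 = −489·5741 + 910·3085
So 1 = (-489)·5741 + (910)·3085.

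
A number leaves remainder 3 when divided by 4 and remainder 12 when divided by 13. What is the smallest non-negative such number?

51

Write x = 3 + 4·k. Then 4·k ≡ 12 − 3 ≡ 9 (mod 13).
Need 4⁻¹ mod 13. Extended Euclid on (13, 4):
13 = 3·4 + 1
4 = 4·1 + 0
Back-substitute:
1 = 13 − 3·4
4⁻¹ ≡ 10 (mod 13), so k ≡ 10·9 ≡ 12 (mod 13).
x = 3 + 4·12 = 51.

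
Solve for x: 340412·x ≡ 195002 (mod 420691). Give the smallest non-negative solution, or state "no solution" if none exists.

185847

First find gcd(340412, 420691):
420691 = 1*340412 + 80279
340412 = 4*80279 + 19296
80279 = 4*19296 + 3095
19296 = 6*3095 + 726
3095 = 4*726 + 191
726 = 3*191 + 153
191 = 1*153 + 38
153 = 4*38 + 1
38 = 38*1 + 0
gcd = 1, so a unique solution mod 420691 exists.
Back-substitute for the Bézout coefficients:
1 = 153 − 4·38
1 = −4·191 + 5·153
1 = 5·726 − 19·191
1 = −19·3095 + 81·726
1 = 81·19296 − 505·3095
1 = −505·80279 + 2101·19296
1 = 2101·340412 − 8909·80279
1 = −8909·420691 + 11010·340412
So 340412·(11010) ≡ 1 (mod 420691), giving 340412⁻¹ ≡ 11010.
x ≡ 340412⁻¹·195002 ≡ 11010·195002 ≡ 185847 (mod 420691).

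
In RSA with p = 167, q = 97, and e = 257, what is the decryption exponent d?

φ(n) = (p−1)(q−1) = 166·96 = 15936.
Need d with 257·d ≡ 1 (mod 15936). Apply the extended Euclidean algorithm:
15936 = 62·257 + 2
257 = 128·2 + 1
2 = 2·1 + 0
Back-substitute:
1 = 257 − 128·2
1 = −128·15936 + 7937·257
So 257·7937 ≡ 1 (mod 15936), hence d = 7937.

7937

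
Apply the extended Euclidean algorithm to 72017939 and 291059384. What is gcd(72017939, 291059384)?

Repeated division:
291059384 = 4*72017939 + 2987628
72017939 = 24*2987628 + 314867
2987628 = 9*314867 + 153825
314867 = 2*153825 + 7217
153825 = 21*7217 + 2268
7217 = 3*2268 + 413
2268 = 5*413 + 203
413 = 2*203 + 7
203 = 29*7 + 0
gcd(72017939, 291059384) = 7.
Back-substituting:
7 = 413 − 2·203
7 = −2·2268 + 11·413
7 = 11·7217 − 35·2268
7 = −35·153825 + 746·7217
7 = 746·314867 − 1527·153825
7 = −1527·2987628 + 14489·314867
7 = 14489·72017939 − 349263·2987628
7 = −349263·291059384 + 1411541·72017939
So 7 = (-349263)·291059384 + (1411541)·72017939.

7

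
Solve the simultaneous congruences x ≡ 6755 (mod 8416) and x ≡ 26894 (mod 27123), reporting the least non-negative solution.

225446147

Write x = 6755 + 8416·k. Then 8416·k ≡ 26894 − 6755 ≡ 20139 (mod 27123).
Need 8416⁻¹ mod 27123. Extended Euclid on (27123, 8416):
27123 = 3×8416 + 1875
8416 = 4×1875 + 916
1875 = 2×916 + 43
916 = 21×43 + 13
43 = 3×13 + 4
13 = 3×4 + 1
4 = 4×1 + 0
Back-substitute:
1 = 13 − 3·4
1 = −3·43 + 10·13
1 = 10·916 − 213·43
1 = −213·1875 + 436·916
1 = 436·8416 − 1957·1875
1 = −1957·27123 + 6307·8416
8416⁻¹ ≡ 6307 (mod 27123), so k ≡ 6307·20139 ≡ 26787 (mod 27123).
x = 6755 + 8416·26787 = 225446147.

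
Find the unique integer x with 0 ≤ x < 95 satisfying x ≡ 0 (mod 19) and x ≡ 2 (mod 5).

57

Write x = 0 + 19·k. Then 19·k ≡ 2 − 0 ≡ 2 (mod 5).
Need 19⁻¹ mod 5. Extended Euclid on (5, 4):
5 = 1*4 + 1
4 = 4*1 + 0
Back-substitute:
1 = 5 − 4
19⁻¹ ≡ 4 (mod 5), so k ≡ 4·2 ≡ 3 (mod 5).
x = 0 + 19·3 = 57.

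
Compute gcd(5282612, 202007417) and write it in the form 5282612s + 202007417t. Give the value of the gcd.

1

Euclidean algorithm:
202007417 = 38×5282612 + 1268161
5282612 = 4×1268161 + 209968
1268161 = 6×209968 + 8353
209968 = 25×8353 + 1143
8353 = 7×1143 + 352
1143 = 3×352 + 87
352 = 4×87 + 4
87 = 21×4 + 3
4 = 1×3 + 1
3 = 3×1 + 0
gcd(5282612, 202007417) = 1.
Working backward:
1 = 4 − 3
1 = −87 + 22·4
1 = 22·352 − 89·87
1 = −89·1143 + 289·352
1 = 289·8353 − 2112·1143
1 = −2112·209968 + 53089·8353
1 = 53089·1268161 − 320646·209968
1 = −320646·5282612 + 1335673·1268161
1 = 1335673·202007417 − 51076220·5282612
So 1 = (1335673)·202007417 + (-51076220)·5282612.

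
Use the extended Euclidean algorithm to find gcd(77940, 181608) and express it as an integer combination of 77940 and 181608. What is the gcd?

Apply Euclid's algorithm to 181608 and 77940:
181608 = 2*77940 + 25728
77940 = 3*25728 + 756
25728 = 34*756 + 24
756 = 31*24 + 12
24 = 2*12 + 0
gcd(77940, 181608) = 12.
Back-substituting:
12 = 756 − 31·24
12 = −31·25728 + 1055·756
12 = 1055·77940 − 3196·25728
12 = −3196·181608 + 7447·77940
So 12 = (-3196)·181608 + (7447)·77940.

12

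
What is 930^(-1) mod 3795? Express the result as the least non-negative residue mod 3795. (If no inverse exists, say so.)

no inverse exists

Compute gcd(930, 3795):
3795 = 4*930 + 75
930 = 12*75 + 30
75 = 2*30 + 15
30 = 2*15 + 0
Since gcd = 15 > 1, 930 is not a unit mod 3795.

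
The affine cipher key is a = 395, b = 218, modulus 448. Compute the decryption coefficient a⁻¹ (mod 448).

Apply the Euclidean algorithm to 448 and 395:
448 = 1·395 + 53
395 = 7·53 + 24
53 = 2·24 + 5
24 = 4·5 + 4
5 = 1·4 + 1
4 = 4·1 + 0
gcd = 1, so the inverse exists. Back-substitute:
1 = 5 − 4
1 = −24 + 5·5
1 = 5·53 − 11·24
1 = −11·395 + 82·53
1 = 82·448 − 93·395
Hence 395⁻¹ ≡ -93 ≡ 355 (mod 448).

355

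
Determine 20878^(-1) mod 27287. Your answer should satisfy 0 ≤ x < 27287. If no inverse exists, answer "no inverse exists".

Compute gcd(20878, 27287):
27287 = 1·20878 + 6409
20878 = 3·6409 + 1651
6409 = 3·1651 + 1456
1651 = 1·1456 + 195
1456 = 7·195 + 91
195 = 2·91 + 13
91 = 7·13 + 0
The gcd is 13, not 1, hence no inverse exists.

no inverse exists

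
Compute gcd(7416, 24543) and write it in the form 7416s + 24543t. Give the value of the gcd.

Apply Euclid's algorithm to 24543 and 7416:
24543 = 3·7416 + 2295
7416 = 3·2295 + 531
2295 = 4·531 + 171
531 = 3·171 + 18
171 = 9·18 + 9
18 = 2·9 + 0
gcd(7416, 24543) = 9.
Express as a combination:
9 = 171 − 9·18
9 = −9·531 + 28·171
9 = 28·2295 − 121·531
9 = −121·7416 + 391·2295
9 = 391·24543 − 1294·7416
So 9 = (391)·24543 + (-1294)·7416.

9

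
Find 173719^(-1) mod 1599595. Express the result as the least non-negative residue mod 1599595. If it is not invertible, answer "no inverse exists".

Apply the Euclidean algorithm to 1599595 and 173719:
1599595 = 9*173719 + 36124
173719 = 4*36124 + 29223
36124 = 1*29223 + 6901
29223 = 4*6901 + 1619
6901 = 4*1619 + 425
1619 = 3*425 + 344
425 = 1*344 + 81
344 = 4*81 + 20
81 = 4*20 + 1
20 = 20*1 + 0
gcd = 1, so the inverse exists. Back-substitute:
1 = 81 − 4·20
1 = −4·344 + 17·81
1 = 17·425 − 21·344
1 = −21·1619 + 80·425
1 = 80·6901 − 341·1619
1 = −341·29223 + 1444·6901
1 = 1444·36124 − 1785·29223
1 = −1785·173719 + 8584·36124
1 = 8584·1599595 − 79041·173719
So 173719·(-79041) ≡ 1 (mod 1599595), and -79041 ≡ 1520554 (mod 1599595).

1520554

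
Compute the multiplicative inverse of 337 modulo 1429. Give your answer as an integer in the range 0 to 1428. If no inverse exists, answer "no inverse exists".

441

Run Euclid on (1429, 337):
1429 = 4·337 + 81
337 = 4·81 + 13
81 = 6·13 + 3
13 = 4·3 + 1
3 = 3·1 + 0
The gcd is 1. Working backward:
1 = 13 − 4·3
1 = −4·81 + 25·13
1 = 25·337 − 104·81
1 = −104·1429 + 441·337
So 337·441 ≡ 1 (mod 1429).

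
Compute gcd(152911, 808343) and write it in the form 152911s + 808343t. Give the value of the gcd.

1

Apply Euclid's algorithm to 808343 and 152911:
808343 = 5·152911 + 43788
152911 = 3·43788 + 21547
43788 = 2·21547 + 694
21547 = 31·694 + 33
694 = 21·33 + 1
33 = 33·1 + 0
gcd(152911, 808343) = 1.
Working backward:
1 = 694 − 21·33
1 = −21·21547 + 652·694
1 = 652·43788 − 1325·21547
1 = −1325·152911 + 4627·43788
1 = 4627·808343 − 24460·152911
So 1 = (4627)·808343 + (-24460)·152911.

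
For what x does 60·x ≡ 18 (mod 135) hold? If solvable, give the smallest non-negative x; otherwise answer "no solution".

gcd(60, 135):
135 = 2*60 + 15
60 = 4*15 + 0
gcd = 15, but 15 ∤ 18, so the congruence has no solution.

no solution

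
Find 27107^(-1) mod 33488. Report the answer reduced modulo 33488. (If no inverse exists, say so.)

24603

Extended Euclidean algorithm:
33488 = 1×27107 + 6381
27107 = 4×6381 + 1583
6381 = 4×1583 + 49
1583 = 32×49 + 15
49 = 3×15 + 4
15 = 3×4 + 3
4 = 1×3 + 1
3 = 3×1 + 0
gcd = 1, so the inverse exists. Back-substitute:
1 = 4 − 3
1 = −15 + 4·4
1 = 4·49 − 13·15
1 = −13·1583 + 420·49
1 = 420·6381 − 1693·1583
1 = −1693·27107 + 7192·6381
1 = 7192·33488 − 8885·27107
So 27107·(-8885) ≡ 1 (mod 33488), and -8885 ≡ 24603 (mod 33488).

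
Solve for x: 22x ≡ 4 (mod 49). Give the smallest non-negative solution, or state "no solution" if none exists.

18

First find gcd(22, 49):
49 = 2*22 + 5
22 = 4*5 + 2
5 = 2*2 + 1
2 = 2*1 + 0
gcd = 1, so a unique solution mod 49 exists.
Back-substitute for the Bézout coefficients:
1 = 5 − 2·2
1 = −2·22 + 9·5
1 = 9·49 − 20·22
So 22·(-20) ≡ 1 (mod 49), giving 22⁻¹ ≡ 29.
x ≡ 22⁻¹·4 ≡ 29·4 ≡ 18 (mod 49).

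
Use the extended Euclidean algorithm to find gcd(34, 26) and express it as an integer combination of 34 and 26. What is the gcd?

Apply Euclid's algorithm to 34 and 26:
34 = 1·26 + 8
26 = 3·8 + 2
8 = 4·2 + 0
gcd(34, 26) = 2.
Express as a combination:
2 = 26 − 3·8
2 = −3·34 + 4·26
So 2 = (-3)·34 + (4)·26.

2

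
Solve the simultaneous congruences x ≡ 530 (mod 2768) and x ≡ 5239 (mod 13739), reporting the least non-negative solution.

Write x = 530 + 2768·k. Then 2768·k ≡ 5239 − 530 ≡ 4709 (mod 13739).
Need 2768⁻¹ mod 13739. Extended Euclid on (13739, 2768):
13739 = 4×2768 + 2667
2768 = 1×2667 + 101
2667 = 26×101 + 41
101 = 2×41 + 19
41 = 2×19 + 3
19 = 6×3 + 1
3 = 3×1 + 0
Back-substitute:
1 = 19 − 6·3
1 = −6·41 + 13·19
1 = 13·101 − 32·41
1 = −32·2667 + 845·101
1 = 845·2768 − 877·2667
1 = −877·13739 + 4353·2768
2768⁻¹ ≡ 4353 (mod 13739), so k ≡ 4353·4709 ≡ 13428 (mod 13739).
x = 530 + 2768·13428 = 37169234.

37169234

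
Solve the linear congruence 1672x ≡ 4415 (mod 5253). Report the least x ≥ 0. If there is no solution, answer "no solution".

4643

First find gcd(1672, 5253):
5253 = 3×1672 + 237
1672 = 7×237 + 13
237 = 18×13 + 3
13 = 4×3 + 1
3 = 3×1 + 0
gcd = 1, so a unique solution mod 5253 exists.
Back-substitute for the Bézout coefficients:
1 = 13 − 4·3
1 = −4·237 + 73·13
1 = 73·1672 − 515·237
1 = −515·5253 + 1618·1672
So 1672·(1618) ≡ 1 (mod 5253), giving 1672⁻¹ ≡ 1618.
x ≡ 1672⁻¹·4415 ≡ 1618·4415 ≡ 4643 (mod 5253).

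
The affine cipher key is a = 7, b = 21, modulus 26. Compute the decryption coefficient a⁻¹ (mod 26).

gcd(26, 7) by repeated division:
26 = 3·7 + 5
7 = 1·5 + 2
5 = 2·2 + 1
2 = 2·1 + 0
The gcd is 1. Working backward:
1 = 5 − 2·2
1 = −2·7 + 3·5
1 = 3·26 − 11·7
Hence 7⁻¹ ≡ -11 ≡ 15 (mod 26).

15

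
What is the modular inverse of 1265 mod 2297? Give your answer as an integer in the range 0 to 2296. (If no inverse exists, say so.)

2228

Run Euclid on (2297, 1265):
2297 = 1·1265 + 1032
1265 = 1·1032 + 233
1032 = 4·233 + 100
233 = 2·100 + 33
100 = 3·33 + 1
33 = 33·1 + 0
gcd = 1, so the inverse exists. Back-substitute:
1 = 100 − 3·33
1 = −3·233 + 7·100
1 = 7·1032 − 31·233
1 = −31·1265 + 38·1032
1 = 38·2297 − 69·1265
Thus 1265·(-69) ≡ 1 (mod 2297); reducing, -69 mod 2297 = 2228.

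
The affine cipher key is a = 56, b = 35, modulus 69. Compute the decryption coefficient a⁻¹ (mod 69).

53

Extended Euclidean algorithm:
69 = 1·56 + 13
56 = 4·13 + 4
13 = 3·4 + 1
4 = 4·1 + 0
The gcd is 1. Working backward:
1 = 13 − 3·4
1 = −3·56 + 13·13
1 = 13·69 − 16·56
So 56·(-16) ≡ 1 (mod 69), and -16 ≡ 53 (mod 69).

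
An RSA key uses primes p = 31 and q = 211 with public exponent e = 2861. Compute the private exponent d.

φ(n) = (p−1)(q−1) = 30·210 = 6300.
Need d with 2861·d ≡ 1 (mod 6300). Apply the extended Euclidean algorithm:
6300 = 2×2861 + 578
2861 = 4×578 + 549
578 = 1×549 + 29
549 = 18×29 + 27
29 = 1×27 + 2
27 = 13×2 + 1
2 = 2×1 + 0
Back-substitute:
1 = 27 − 13·2
1 = −13·29 + 14·27
1 = 14·549 − 265·29
1 = −265·578 + 279·549
1 = 279·2861 − 1381·578
1 = −1381·6300 + 3041·2861
So 2861·3041 ≡ 1 (mod 6300), hence d = 3041.

3041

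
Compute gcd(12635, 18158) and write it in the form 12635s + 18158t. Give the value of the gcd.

7

Repeated division:
18158 = 1×12635 + 5523
12635 = 2×5523 + 1589
5523 = 3×1589 + 756
1589 = 2×756 + 77
756 = 9×77 + 63
77 = 1×63 + 14
63 = 4×14 + 7
14 = 2×7 + 0
gcd(12635, 18158) = 7.
Express as a combination:
7 = 63 − 4·14
7 = −4·77 + 5·63
7 = 5·756 − 49·77
7 = −49·1589 + 103·756
7 = 103·5523 − 358·1589
7 = −358·12635 + 819·5523
7 = 819·18158 − 1177·12635
So 7 = (819)·18158 + (-1177)·12635.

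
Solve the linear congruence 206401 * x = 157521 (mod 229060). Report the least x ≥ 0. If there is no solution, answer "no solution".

14641

First find gcd(206401, 229060):
229060 = 1*206401 + 22659
206401 = 9*22659 + 2470
22659 = 9*2470 + 429
2470 = 5*429 + 325
429 = 1*325 + 104
325 = 3*104 + 13
104 = 8*13 + 0
gcd = 13 and 13 | 157521, so solutions exist. Divide through by 13: 15877x ≡ 12117 (mod 17620).
Now find 15877⁻¹ mod 17620:
17620 = 1*15877 + 1743
15877 = 9*1743 + 190
1743 = 9*190 + 33
190 = 5*33 + 25
33 = 1*25 + 8
25 = 3*8 + 1
8 = 8*1 + 0
Back-substitute:
1 = 25 − 3·8
1 = −3·33 + 4·25
1 = 4·190 − 23·33
1 = −23·1743 + 211·190
1 = 211·15877 − 1922·1743
1 = −1922·17620 + 2133·15877
So 15877⁻¹ ≡ 2133 (mod 17620).
Then x ≡ 2133·12117 ≡ 14641 (mod 17620); the smallest non-negative solution is x = 14641.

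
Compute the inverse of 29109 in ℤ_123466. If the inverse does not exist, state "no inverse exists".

80771

Apply the Euclidean algorithm to 123466 and 29109:
123466 = 4×29109 + 7030
29109 = 4×7030 + 989
7030 = 7×989 + 107
989 = 9×107 + 26
107 = 4×26 + 3
26 = 8×3 + 2
3 = 1×2 + 1
2 = 2×1 + 0
The gcd is 1. Working backward:
1 = 3 − 2
1 = −26 + 9·3
1 = 9·107 − 37·26
1 = −37·989 + 342·107
1 = 342·7030 − 2431·989
1 = −2431·29109 + 10066·7030
1 = 10066·123466 − 42695·29109
Hence 29109⁻¹ ≡ -42695 ≡ 80771 (mod 123466).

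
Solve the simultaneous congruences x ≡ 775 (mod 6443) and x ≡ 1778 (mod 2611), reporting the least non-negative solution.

Write x = 775 + 6443·k. Then 6443·k ≡ 1778 − 775 ≡ 1003 (mod 2611).
Need 6443⁻¹ mod 2611. Extended Euclid on (2611, 1221):
2611 = 2*1221 + 169
1221 = 7*169 + 38
169 = 4*38 + 17
38 = 2*17 + 4
17 = 4*4 + 1
4 = 4*1 + 0
Back-substitute:
1 = 17 − 4·4
1 = −4·38 + 9·17
1 = 9·169 − 40·38
1 = −40·1221 + 289·169
1 = 289·2611 − 618·1221
6443⁻¹ ≡ 1993 (mod 2611), so k ≡ 1993·1003 ≡ 1564 (mod 2611).
x = 775 + 6443·1564 = 10077627.

10077627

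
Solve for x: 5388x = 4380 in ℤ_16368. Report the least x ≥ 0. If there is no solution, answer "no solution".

First find gcd(5388, 16368):
16368 = 3×5388 + 204
5388 = 26×204 + 84
204 = 2×84 + 36
84 = 2×36 + 12
36 = 3×12 + 0
gcd = 12 and 12 | 4380, so solutions exist. Divide through by 12: 449x ≡ 365 (mod 1364).
Now find 449⁻¹ mod 1364:
1364 = 3*449 + 17
449 = 26*17 + 7
17 = 2*7 + 3
7 = 2*3 + 1
3 = 3*1 + 0
Back-substitute:
1 = 7 − 2·3
1 = −2·17 + 5·7
1 = 5·449 − 132·17
1 = −132·1364 + 401·449
So 449⁻¹ ≡ 401 (mod 1364).
Then x ≡ 401·365 ≡ 417 (mod 1364); the smallest non-negative solution is x = 417.

417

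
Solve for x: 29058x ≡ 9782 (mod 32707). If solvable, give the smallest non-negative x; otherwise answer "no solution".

First find gcd(29058, 32707):
32707 = 1·29058 + 3649
29058 = 7·3649 + 3515
3649 = 1·3515 + 134
3515 = 26·134 + 31
134 = 4·31 + 10
31 = 3·10 + 1
10 = 10·1 + 0
gcd = 1, so a unique solution mod 32707 exists.
Back-substitute for the Bézout coefficients:
1 = 31 − 3·10
1 = −3·134 + 13·31
1 = 13·3515 − 341·134
1 = −341·3649 + 354·3515
1 = 354·29058 − 2819·3649
1 = −2819·32707 + 3173·29058
So 29058·(3173) ≡ 1 (mod 32707), giving 29058⁻¹ ≡ 3173.
x ≡ 29058⁻¹·9782 ≡ 3173·9782 ≡ 32050 (mod 32707).

32050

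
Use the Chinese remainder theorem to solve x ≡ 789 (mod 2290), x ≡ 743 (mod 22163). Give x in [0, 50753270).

Write x = 789 + 2290·k. Then 2290·k ≡ 743 − 789 ≡ 22117 (mod 22163).
Need 2290⁻¹ mod 22163. Extended Euclid on (22163, 2290):
22163 = 9×2290 + 1553
2290 = 1×1553 + 737
1553 = 2×737 + 79
737 = 9×79 + 26
79 = 3×26 + 1
26 = 26×1 + 0
Back-substitute:
1 = 79 − 3·26
1 = −3·737 + 28·79
1 = 28·1553 − 59·737
1 = −59·2290 + 87·1553
1 = 87·22163 − 842·2290
2290⁻¹ ≡ 21321 (mod 22163), so k ≡ 21321·22117 ≡ 16569 (mod 22163).
x = 789 + 2290·16569 = 37943799.

37943799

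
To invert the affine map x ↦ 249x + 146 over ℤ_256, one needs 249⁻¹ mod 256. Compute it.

73

Extended Euclidean algorithm:
256 = 1*249 + 7
249 = 35*7 + 4
7 = 1*4 + 3
4 = 1*3 + 1
3 = 3*1 + 0
gcd = 1, so the inverse exists. Back-substitute:
1 = 4 − 3
1 = −7 + 2·4
1 = 2·249 − 71·7
1 = −71·256 + 73·249
So 249·73 ≡ 1 (mod 256).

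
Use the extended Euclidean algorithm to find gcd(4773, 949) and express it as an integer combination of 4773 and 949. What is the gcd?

Repeated division:
4773 = 5·949 + 28
949 = 33·28 + 25
28 = 1·25 + 3
25 = 8·3 + 1
3 = 3·1 + 0
gcd(4773, 949) = 1.
Express as a combination:
1 = 25 − 8·3
1 = −8·28 + 9·25
1 = 9·949 − 305·28
1 = −305·4773 + 1534·949
So 1 = (-305)·4773 + (1534)·949.

1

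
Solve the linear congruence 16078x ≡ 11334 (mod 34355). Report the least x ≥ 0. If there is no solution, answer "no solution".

First find gcd(16078, 34355):
34355 = 2*16078 + 2199
16078 = 7*2199 + 685
2199 = 3*685 + 144
685 = 4*144 + 109
144 = 1*109 + 35
109 = 3*35 + 4
35 = 8*4 + 3
4 = 1*3 + 1
3 = 3*1 + 0
gcd = 1, so a unique solution mod 34355 exists.
Back-substitute for the Bézout coefficients:
1 = 4 − 3
1 = −35 + 9·4
1 = 9·109 − 28·35
1 = −28·144 + 37·109
1 = 37·685 − 176·144
1 = −176·2199 + 565·685
1 = 565·16078 − 4131·2199
1 = −4131·34355 + 8827·16078
So 16078·(8827) ≡ 1 (mod 34355), giving 16078⁻¹ ≡ 8827.
x ≡ 16078⁻¹·11334 ≡ 8827·11334 ≡ 3458 (mod 34355).

3458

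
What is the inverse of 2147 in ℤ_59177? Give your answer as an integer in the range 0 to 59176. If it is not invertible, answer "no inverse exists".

Apply the Euclidean algorithm to 59177 and 2147:
59177 = 27×2147 + 1208
2147 = 1×1208 + 939
1208 = 1×939 + 269
939 = 3×269 + 132
269 = 2×132 + 5
132 = 26×5 + 2
5 = 2×2 + 1
2 = 2×1 + 0
The gcd is 1. Working backward:
1 = 5 − 2·2
1 = −2·132 + 53·5
1 = 53·269 − 108·132
1 = −108·939 + 377·269
1 = 377·1208 − 485·939
1 = −485·2147 + 862·1208
1 = 862·59177 − 23759·2147
So 2147·(-23759) ≡ 1 (mod 59177), and -23759 ≡ 35418 (mod 59177).

35418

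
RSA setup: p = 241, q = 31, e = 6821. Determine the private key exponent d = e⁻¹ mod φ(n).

φ(n) = (p−1)(q−1) = 240·30 = 7200.
Need d with 6821·d ≡ 1 (mod 7200). Apply the extended Euclidean algorithm:
7200 = 1·6821 + 379
6821 = 17·379 + 378
379 = 1·378 + 1
378 = 378·1 + 0
Back-substitute:
1 = 379 − 378
1 = −6821 + 18·379
1 = 18·7200 − 19·6821
So 6821·(-19) ≡ 1 (mod 7200), hence d ≡ -19 ≡ 7181 (mod 7200).

7181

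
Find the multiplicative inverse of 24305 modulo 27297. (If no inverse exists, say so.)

gcd(27297, 24305) by repeated division:
27297 = 1·24305 + 2992
24305 = 8·2992 + 369
2992 = 8·369 + 40
369 = 9·40 + 9
40 = 4·9 + 4
9 = 2·4 + 1
4 = 4·1 + 0
The gcd is 1. Working backward:
1 = 9 − 2·4
1 = −2·40 + 9·9
1 = 9·369 − 83·40
1 = −83·2992 + 673·369
1 = 673·24305 − 5467·2992
1 = −5467·27297 + 6140·24305
So 24305·6140 ≡ 1 (mod 27297).

6140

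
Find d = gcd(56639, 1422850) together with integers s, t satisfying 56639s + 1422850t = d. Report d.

Euclidean algorithm:
1422850 = 25·56639 + 6875
56639 = 8·6875 + 1639
6875 = 4·1639 + 319
1639 = 5·319 + 44
319 = 7·44 + 11
44 = 4·11 + 0
gcd(56639, 1422850) = 11.
Working backward:
11 = 319 − 7·44
11 = −7·1639 + 36·319
11 = 36·6875 − 151·1639
11 = −151·56639 + 1244·6875
11 = 1244·1422850 − 31251·56639
So 11 = (1244)·1422850 + (-31251)·56639.

11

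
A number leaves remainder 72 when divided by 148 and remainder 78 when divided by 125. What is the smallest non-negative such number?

Write x = 72 + 148·k. Then 148·k ≡ 78 − 72 ≡ 6 (mod 125).
Need 148⁻¹ mod 125. Extended Euclid on (125, 23):
125 = 5*23 + 10
23 = 2*10 + 3
10 = 3*3 + 1
3 = 3*1 + 0
Back-substitute:
1 = 10 − 3·3
1 = −3·23 + 7·10
1 = 7·125 − 38·23
148⁻¹ ≡ 87 (mod 125), so k ≡ 87·6 ≡ 22 (mod 125).
x = 72 + 148·22 = 3328.

3328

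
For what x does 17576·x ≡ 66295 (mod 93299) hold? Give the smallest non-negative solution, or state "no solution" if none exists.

33908

First find gcd(17576, 93299):
93299 = 5×17576 + 5419
17576 = 3×5419 + 1319
5419 = 4×1319 + 143
1319 = 9×143 + 32
143 = 4×32 + 15
32 = 2×15 + 2
15 = 7×2 + 1
2 = 2×1 + 0
gcd = 1, so a unique solution mod 93299 exists.
Back-substitute for the Bézout coefficients:
1 = 15 − 7·2
1 = −7·32 + 15·15
1 = 15·143 − 67·32
1 = −67·1319 + 618·143
1 = 618·5419 − 2539·1319
1 = −2539·17576 + 8235·5419
1 = 8235·93299 − 43714·17576
So 17576·(-43714) ≡ 1 (mod 93299), giving 17576⁻¹ ≡ 49585.
x ≡ 17576⁻¹·66295 ≡ 49585·66295 ≡ 33908 (mod 93299).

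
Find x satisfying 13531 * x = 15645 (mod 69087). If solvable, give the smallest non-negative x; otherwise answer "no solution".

First find gcd(13531, 69087):
69087 = 5*13531 + 1432
13531 = 9*1432 + 643
1432 = 2*643 + 146
643 = 4*146 + 59
146 = 2*59 + 28
59 = 2*28 + 3
28 = 9*3 + 1
3 = 3*1 + 0
gcd = 1, so a unique solution mod 69087 exists.
Back-substitute for the Bézout coefficients:
1 = 28 − 9·3
1 = −9·59 + 19·28
1 = 19·146 − 47·59
1 = −47·643 + 207·146
1 = 207·1432 − 461·643
1 = −461·13531 + 4356·1432
1 = 4356·69087 − 22241·13531
So 13531·(-22241) ≡ 1 (mod 69087), giving 13531⁻¹ ≡ 46846.
x ≡ 13531⁻¹·15645 ≡ 46846·15645 ≡ 30774 (mod 69087).

30774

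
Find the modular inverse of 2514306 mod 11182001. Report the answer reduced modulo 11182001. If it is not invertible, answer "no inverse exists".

Extended Euclidean algorithm:
11182001 = 4×2514306 + 1124777
2514306 = 2×1124777 + 264752
1124777 = 4×264752 + 65769
264752 = 4×65769 + 1676
65769 = 39×1676 + 405
1676 = 4×405 + 56
405 = 7×56 + 13
56 = 4×13 + 4
13 = 3×4 + 1
4 = 4×1 + 0
The gcd is 1. Working backward:
1 = 13 − 3·4
1 = −3·56 + 13·13
1 = 13·405 − 94·56
1 = −94·1676 + 389·405
1 = 389·65769 − 15265·1676
1 = −15265·264752 + 61449·65769
1 = 61449·1124777 − 261061·264752
1 = −261061·2514306 + 583571·1124777
1 = 583571·11182001 − 2595345·2514306
So 2514306·(-2595345) ≡ 1 (mod 11182001), and -2595345 ≡ 8586656 (mod 11182001).

8586656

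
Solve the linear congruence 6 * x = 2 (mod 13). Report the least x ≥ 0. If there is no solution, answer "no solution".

First find gcd(6, 13):
13 = 2·6 + 1
6 = 6·1 + 0
gcd = 1, so a unique solution mod 13 exists.
Back-substitute for the Bézout coefficients:
1 = 13 − 2·6
So 6·(-2) ≡ 1 (mod 13), giving 6⁻¹ ≡ 11.
x ≡ 6⁻¹·2 ≡ 11·2 ≡ 9 (mod 13).

9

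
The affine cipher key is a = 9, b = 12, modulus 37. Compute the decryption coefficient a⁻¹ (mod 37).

33

Run Euclid on (37, 9):
37 = 4*9 + 1
9 = 9*1 + 0
gcd = 1, so the inverse exists. Back-substitute:
1 = 37 − 4·9
So 9·(-4) ≡ 1 (mod 37), and -4 ≡ 33 (mod 37).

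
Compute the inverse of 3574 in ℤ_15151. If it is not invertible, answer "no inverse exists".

12298

Extended Euclidean algorithm:
15151 = 4*3574 + 855
3574 = 4*855 + 154
855 = 5*154 + 85
154 = 1*85 + 69
85 = 1*69 + 16
69 = 4*16 + 5
16 = 3*5 + 1
5 = 5*1 + 0
Since gcd(3574, 15151) = 1, back-substitute to write 1 as a combination:
1 = 16 − 3·5
1 = −3·69 + 13·16
1 = 13·85 − 16·69
1 = −16·154 + 29·85
1 = 29·855 − 161·154
1 = −161·3574 + 673·855
1 = 673·15151 − 2853·3574
Thus 3574·(-2853) ≡ 1 (mod 15151); reducing, -2853 mod 15151 = 12298.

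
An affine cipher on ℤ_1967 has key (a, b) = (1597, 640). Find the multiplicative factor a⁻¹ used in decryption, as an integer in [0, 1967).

1345

Apply the Euclidean algorithm to 1967 and 1597:
1967 = 1·1597 + 370
1597 = 4·370 + 117
370 = 3·117 + 19
117 = 6·19 + 3
19 = 6·3 + 1
3 = 3·1 + 0
Since gcd(1597, 1967) = 1, back-substitute to write 1 as a combination:
1 = 19 − 6·3
1 = −6·117 + 37·19
1 = 37·370 − 117·117
1 = −117·1597 + 505·370
1 = 505·1967 − 622·1597
So 1597·(-622) ≡ 1 (mod 1967), and -622 ≡ 1345 (mod 1967).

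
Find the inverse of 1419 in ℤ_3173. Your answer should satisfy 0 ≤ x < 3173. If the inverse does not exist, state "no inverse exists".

2169

Run Euclid on (3173, 1419):
3173 = 2·1419 + 335
1419 = 4·335 + 79
335 = 4·79 + 19
79 = 4·19 + 3
19 = 6·3 + 1
3 = 3·1 + 0
gcd = 1, so the inverse exists. Back-substitute:
1 = 19 − 6·3
1 = −6·79 + 25·19
1 = 25·335 − 106·79
1 = −106·1419 + 449·335
1 = 449·3173 − 1004·1419
Hence 1419⁻¹ ≡ -1004 ≡ 2169 (mod 3173).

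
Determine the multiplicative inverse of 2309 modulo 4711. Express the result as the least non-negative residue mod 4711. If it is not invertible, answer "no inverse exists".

gcd(4711, 2309) by repeated division:
4711 = 2×2309 + 93
2309 = 24×93 + 77
93 = 1×77 + 16
77 = 4×16 + 13
16 = 1×13 + 3
13 = 4×3 + 1
3 = 3×1 + 0
The gcd is 1. Working backward:
1 = 13 − 4·3
1 = −4·16 + 5·13
1 = 5·77 − 24·16
1 = −24·93 + 29·77
1 = 29·2309 − 720·93
1 = −720·4711 + 1469·2309
So 2309·1469 ≡ 1 (mod 4711).

1469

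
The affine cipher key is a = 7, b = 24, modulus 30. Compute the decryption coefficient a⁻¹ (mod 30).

13

Run Euclid on (30, 7):
30 = 4×7 + 2
7 = 3×2 + 1
2 = 2×1 + 0
The gcd is 1. Working backward:
1 = 7 − 3·2
1 = −3·30 + 13·7
So 7·13 ≡ 1 (mod 30).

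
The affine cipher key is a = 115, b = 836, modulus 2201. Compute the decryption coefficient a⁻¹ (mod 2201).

1512

Apply the Euclidean algorithm to 2201 and 115:
2201 = 19×115 + 16
115 = 7×16 + 3
16 = 5×3 + 1
3 = 3×1 + 0
Since gcd(115, 2201) = 1, back-substitute to write 1 as a combination:
1 = 16 − 5·3
1 = −5·115 + 36·16
1 = 36·2201 − 689·115
Thus 115·(-689) ≡ 1 (mod 2201); reducing, -689 mod 2201 = 1512.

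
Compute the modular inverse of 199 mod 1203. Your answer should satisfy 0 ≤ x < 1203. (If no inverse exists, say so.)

gcd(1203, 199) by repeated division:
1203 = 6×199 + 9
199 = 22×9 + 1
9 = 9×1 + 0
gcd = 1, so the inverse exists. Back-substitute:
1 = 199 − 22·9
1 = −22·1203 + 133·199
So 199·133 ≡ 1 (mod 1203).

133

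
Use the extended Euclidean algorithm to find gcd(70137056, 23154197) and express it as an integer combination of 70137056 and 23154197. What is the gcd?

Euclidean algorithm:
70137056 = 3×23154197 + 674465
23154197 = 34×674465 + 222387
674465 = 3×222387 + 7304
222387 = 30×7304 + 3267
7304 = 2×3267 + 770
3267 = 4×770 + 187
770 = 4×187 + 22
187 = 8×22 + 11
22 = 2×11 + 0
gcd(70137056, 23154197) = 11.
Back-substituting:
11 = 187 − 8·22
11 = −8·770 + 33·187
11 = 33·3267 − 140·770
11 = −140·7304 + 313·3267
11 = 313·222387 − 9530·7304
11 = −9530·674465 + 28903·222387
11 = 28903·23154197 − 992232·674465
11 = −992232·70137056 + 3005599·23154197
So 11 = (-992232)·70137056 + (3005599)·23154197.

11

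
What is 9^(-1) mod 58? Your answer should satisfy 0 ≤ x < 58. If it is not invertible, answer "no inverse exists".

13

gcd(58, 9) by repeated division:
58 = 6·9 + 4
9 = 2·4 + 1
4 = 4·1 + 0
gcd = 1, so the inverse exists. Back-substitute:
1 = 9 − 2·4
1 = −2·58 + 13·9
So 9·13 ≡ 1 (mod 58).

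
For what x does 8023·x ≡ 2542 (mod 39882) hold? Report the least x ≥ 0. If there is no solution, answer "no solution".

28126

First find gcd(8023, 39882):
39882 = 4·8023 + 7790
8023 = 1·7790 + 233
7790 = 33·233 + 101
233 = 2·101 + 31
101 = 3·31 + 8
31 = 3·8 + 7
8 = 1·7 + 1
7 = 7·1 + 0
gcd = 1, so a unique solution mod 39882 exists.
Back-substitute for the Bézout coefficients:
1 = 8 − 7
1 = −31 + 4·8
1 = 4·101 − 13·31
1 = −13·233 + 30·101
1 = 30·7790 − 1003·233
1 = −1003·8023 + 1033·7790
1 = 1033·39882 − 5135·8023
So 8023·(-5135) ≡ 1 (mod 39882), giving 8023⁻¹ ≡ 34747.
x ≡ 8023⁻¹·2542 ≡ 34747·2542 ≡ 28126 (mod 39882).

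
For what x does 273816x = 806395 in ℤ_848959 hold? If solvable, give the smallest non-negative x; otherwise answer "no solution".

First find gcd(273816, 848959):
848959 = 3×273816 + 27511
273816 = 9×27511 + 26217
27511 = 1×26217 + 1294
26217 = 20×1294 + 337
1294 = 3×337 + 283
337 = 1×283 + 54
283 = 5×54 + 13
54 = 4×13 + 2
13 = 6×2 + 1
2 = 2×1 + 0
gcd = 1, so a unique solution mod 848959 exists.
Back-substitute for the Bézout coefficients:
1 = 13 − 6·2
1 = −6·54 + 25·13
1 = 25·283 − 131·54
1 = −131·337 + 156·283
1 = 156·1294 − 599·337
1 = −599·26217 + 12136·1294
1 = 12136·27511 − 12735·26217
1 = −12735·273816 + 126751·27511
1 = 126751·848959 − 392988·273816
So 273816·(-392988) ≡ 1 (mod 848959), giving 273816⁻¹ ≡ 455971.
x ≡ 273816⁻¹·806395 ≡ 455971·806395 ≡ 102055 (mod 848959).

102055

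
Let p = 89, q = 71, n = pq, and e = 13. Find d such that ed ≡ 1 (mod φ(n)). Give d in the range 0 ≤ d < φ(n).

φ(n) = (p−1)(q−1) = 88·70 = 6160.
Need d with 13·d ≡ 1 (mod 6160). Apply the extended Euclidean algorithm:
6160 = 473×13 + 11
13 = 1×11 + 2
11 = 5×2 + 1
2 = 2×1 + 0
Back-substitute:
1 = 11 − 5·2
1 = −5·13 + 6·11
1 = 6·6160 − 2843·13
So 13·(-2843) ≡ 1 (mod 6160), hence d ≡ -2843 ≡ 3317 (mod 6160).

3317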